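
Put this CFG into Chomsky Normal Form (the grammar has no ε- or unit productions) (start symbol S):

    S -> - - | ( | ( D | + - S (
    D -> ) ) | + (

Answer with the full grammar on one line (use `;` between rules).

S -> X1 X1 | ( | X2 D | X3 Y1; D -> X4 X4 | X3 X2; X1 -> -; X2 -> (; X3 -> +; X4 -> ); Y1 -> X1 Y2; Y2 -> S X2

Introduce a nonterminal for each terminal appearing in a rule of length ≥ 2: X1 → -, X2 → (, X3 → +, X4 → ).
Binarize each right-hand side of length ≥ 3 by chaining fresh nonterminals (Y1, Y2, …): affected rules were S → X3 X1 S X2.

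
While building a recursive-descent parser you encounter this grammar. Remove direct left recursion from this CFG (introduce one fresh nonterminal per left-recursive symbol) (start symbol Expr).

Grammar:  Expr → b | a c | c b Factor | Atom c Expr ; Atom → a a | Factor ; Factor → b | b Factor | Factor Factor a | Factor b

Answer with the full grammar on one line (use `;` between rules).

Left recursion appears on Factor.
For Factor: α = {Factor a, b}, β = {b, b Factor}. Rewrite as Factor → β Factor1 and Factor1 → α Factor1 | ε.

Expr → b | a c | c b Factor | Atom c Expr; Atom → a a | Factor; Factor → b Factor1 | b Factor Factor1; Factor1 → Factor a Factor1 | b Factor1 | ε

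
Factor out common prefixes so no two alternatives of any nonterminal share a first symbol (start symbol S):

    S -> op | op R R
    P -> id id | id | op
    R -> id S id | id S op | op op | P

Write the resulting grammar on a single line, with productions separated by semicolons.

S -> op S'; P -> op | id P'; R -> op op | P | id S R'; S' -> ε | R R; P' -> id | ε; R' -> id | op

S has alternatives sharing prefix 'op': factor to S → op S' with S' → ε | R R.
P has alternatives sharing prefix 'id': factor to P → id P' with P' → id | ε.
R has alternatives sharing prefix 'id S': factor to R → id S R' with R' → id | op.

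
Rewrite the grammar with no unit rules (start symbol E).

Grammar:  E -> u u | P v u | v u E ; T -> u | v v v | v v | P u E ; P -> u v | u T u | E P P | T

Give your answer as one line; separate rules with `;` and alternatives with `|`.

Unit pairs: P ⇒* {T}.
Replace each nonterminal's rules with the union of the non-unit rules of every nonterminal it unit-derives.

E -> u u | P v u | v u E; T -> u | v v v | v v | P u E; P -> u v | u T u | E P P | u | v v v | v v | P u E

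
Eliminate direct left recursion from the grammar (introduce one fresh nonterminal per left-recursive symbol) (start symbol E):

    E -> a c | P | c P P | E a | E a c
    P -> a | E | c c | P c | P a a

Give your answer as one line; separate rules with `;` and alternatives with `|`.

E, P are directly left-recursive.
For E: α = {a, a c}, β = {a c, P, c P P}. Rewrite as E → β E' and E' → α E' | ε.
For P: α = {c, a a}, β = {a, E, c c}. Rewrite as P → β P' and P' → α P' | ε.

E -> a c E' | P E' | c P P E'; P -> a P' | E P' | c c P'; E' -> a E' | a c E' | ε; P' -> c P' | a a P' | ε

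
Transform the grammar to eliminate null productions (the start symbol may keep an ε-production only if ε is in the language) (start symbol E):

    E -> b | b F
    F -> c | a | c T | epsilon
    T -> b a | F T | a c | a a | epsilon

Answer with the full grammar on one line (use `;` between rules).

The nullable symbols are {F, T}.
ε ∉ L(G), so no ε-production is kept.
Expand every rule over subsets of its nullable positions: T → F T gives F T | F.

E -> b | b F; F -> c | a | c T; T -> b a | F T | F | a c | a a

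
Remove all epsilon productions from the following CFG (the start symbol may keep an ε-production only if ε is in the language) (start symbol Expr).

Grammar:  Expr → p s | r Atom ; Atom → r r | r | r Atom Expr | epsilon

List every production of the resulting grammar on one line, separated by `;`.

Expr → p s | r Atom | r; Atom → r r | r | r Atom Expr | r Expr

The nullable symbols are {Atom}.
ε ∉ L(G), so no ε-production is kept.
Add the nullable-subset variants: Expr → r Atom gives r Atom | r. Atom → r Atom Expr gives r Atom Expr | r Expr.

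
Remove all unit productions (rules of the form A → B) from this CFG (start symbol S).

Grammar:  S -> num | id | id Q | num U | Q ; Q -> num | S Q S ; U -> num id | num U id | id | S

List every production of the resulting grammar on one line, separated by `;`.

Unit pairs: S ⇒* {Q}; U ⇒* {Q, S}.
For each unit pair (A, B), copy every non-unit production of B to A, then drop all unit productions.

S -> num | id | id Q | num U | S Q S; Q -> num | S Q S; U -> num id | num U id | id | num | id Q | num U | S Q S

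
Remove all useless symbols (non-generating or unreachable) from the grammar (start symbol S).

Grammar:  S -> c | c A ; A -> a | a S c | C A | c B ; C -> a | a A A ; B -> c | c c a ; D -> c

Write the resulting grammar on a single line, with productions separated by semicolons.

S -> c | c A; A -> a | a S c | C A | c B; C -> a | a A A; B -> c | c c a

Generating nonterminals: {A, B, C, D, S}.
Reachable from S after that: {A, B, C, S}.
Removed useless symbols: {D} and every production mentioning them.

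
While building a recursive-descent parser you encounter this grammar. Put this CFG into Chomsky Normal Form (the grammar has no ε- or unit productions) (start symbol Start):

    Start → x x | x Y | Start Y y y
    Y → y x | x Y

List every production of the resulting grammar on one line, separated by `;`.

Introduce a nonterminal for each terminal appearing in a rule of length ≥ 2: X1 → x, X2 → y.
Binarize each right-hand side of length ≥ 3 by chaining fresh nonterminals (Y1, Y2, …): affected rules were Start → Start Y X2 X2.

Start → X1 X1 | X1 Y | Start Y1; Y → X2 X1 | X1 Y; X1 → x; X2 → y; Y1 → Y Y2; Y2 → X2 X2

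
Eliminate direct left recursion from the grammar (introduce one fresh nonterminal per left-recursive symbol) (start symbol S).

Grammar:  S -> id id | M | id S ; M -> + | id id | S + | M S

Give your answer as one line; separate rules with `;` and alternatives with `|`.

Left recursion appears on M.
For M: α = {S}, β = {+, id id, S +}. Rewrite as M → β M' and M' → α M' | ε.

S -> id id | M | id S; M -> + M' | id id M' | S + M'; M' -> S M' | ε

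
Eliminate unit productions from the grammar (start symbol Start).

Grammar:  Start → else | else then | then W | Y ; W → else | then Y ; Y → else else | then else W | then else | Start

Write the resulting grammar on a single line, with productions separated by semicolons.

Unit pairs: Start ⇒* {Y}; Y ⇒* {Start}.
Replace each nonterminal's rules with the union of the non-unit rules of every nonterminal it unit-derives.

Start → else | else then | then W | else else | then else W | then else; W → else | then Y; Y → else | else then | then W | else else | then else W | then else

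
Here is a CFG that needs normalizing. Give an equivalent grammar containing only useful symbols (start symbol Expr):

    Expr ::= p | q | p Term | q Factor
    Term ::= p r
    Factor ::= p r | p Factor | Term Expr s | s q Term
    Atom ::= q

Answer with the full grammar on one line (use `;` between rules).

Generating nonterminals: {Atom, Expr, Factor, Term}.
Reachable from Expr after that: {Expr, Factor, Term}.
Removed useless symbols: {Atom} and every production mentioning them.

Expr ::= p | q | p Term | q Factor; Term ::= p r; Factor ::= p r | p Factor | Term Expr s | s q Term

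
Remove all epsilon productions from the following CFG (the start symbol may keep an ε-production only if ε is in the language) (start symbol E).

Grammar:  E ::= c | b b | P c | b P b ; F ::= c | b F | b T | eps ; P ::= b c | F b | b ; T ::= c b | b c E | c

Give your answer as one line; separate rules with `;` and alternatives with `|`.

E ::= c | b b | P c | b P b; F ::= c | b F | b | b T; P ::= b c | F b | b; T ::= c b | b c E | c

Nullable nonterminals: {F}.
ε ∉ L(G), so no ε-production is kept.
For each production, add variants omitting each subset of nullable occurrences: F → b F gives b F | b. P → F b gives F b | b.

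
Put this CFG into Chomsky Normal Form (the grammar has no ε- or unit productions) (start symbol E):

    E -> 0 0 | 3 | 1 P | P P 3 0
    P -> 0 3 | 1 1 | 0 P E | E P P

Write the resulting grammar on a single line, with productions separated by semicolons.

Introduce a nonterminal for each terminal appearing in a rule of length ≥ 2: X1 → 0, X2 → 1, X3 → 3.
Binarize each right-hand side of length ≥ 3 by chaining fresh nonterminals (Y1, Y2, …): affected rules were E → P P X3 X1; P → X1 P E; P → E P P.

E -> X1 X1 | 3 | X2 P | P Y1; P -> X1 X3 | X2 X2 | X1 Y3 | E Y4; X1 -> 0; X2 -> 1; X3 -> 3; Y1 -> P Y2; Y2 -> X3 X1; Y3 -> P E; Y4 -> P P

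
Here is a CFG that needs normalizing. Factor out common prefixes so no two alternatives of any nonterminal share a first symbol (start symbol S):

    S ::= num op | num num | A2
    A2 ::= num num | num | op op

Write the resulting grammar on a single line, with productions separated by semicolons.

S ::= A2 | num S'; A2 ::= op op | num A2'; S' ::= op | num; A2' ::= num | ε

S has alternatives sharing prefix 'num': factor to S → num S' with S' → op | num.
A2 has alternatives sharing prefix 'num': factor to A2 → num A2' with A2' → num | ε.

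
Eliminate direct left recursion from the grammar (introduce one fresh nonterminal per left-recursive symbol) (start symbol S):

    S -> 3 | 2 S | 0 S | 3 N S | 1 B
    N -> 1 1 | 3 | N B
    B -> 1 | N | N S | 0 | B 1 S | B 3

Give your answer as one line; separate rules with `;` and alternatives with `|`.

S -> 3 | 2 S | 0 S | 3 N S | 1 B; N -> 1 1 N' | 3 N'; B -> 1 B' | N B' | N S B' | 0 B'; N' -> B N' | eps; B' -> 1 S B' | 3 B' | eps

Left recursion appears on N, B.
For N: α = {B}, β = {1 1, 3}. Rewrite as N → β N' and N' → α N' | ε.
For B: α = {1 S, 3}, β = {1, N, N S, 0}. Rewrite as B → β B' and B' → α B' | ε.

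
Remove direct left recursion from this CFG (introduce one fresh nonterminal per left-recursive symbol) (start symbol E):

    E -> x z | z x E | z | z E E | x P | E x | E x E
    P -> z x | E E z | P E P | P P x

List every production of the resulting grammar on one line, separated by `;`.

E, P are directly left-recursive.
For E: α = {x, x E}, β = {x z, z x E, z, z E E, x P}. Rewrite as E → β E' and E' → α E' | ε.
For P: α = {E P, P x}, β = {z x, E E z}. Rewrite as P → β P' and P' → α P' | ε.

E -> x z E' | z x E E' | z E' | z E E E' | x P E'; P -> z x P' | E E z P'; E' -> x E' | x E E' | ε; P' -> E P P' | P x P' | ε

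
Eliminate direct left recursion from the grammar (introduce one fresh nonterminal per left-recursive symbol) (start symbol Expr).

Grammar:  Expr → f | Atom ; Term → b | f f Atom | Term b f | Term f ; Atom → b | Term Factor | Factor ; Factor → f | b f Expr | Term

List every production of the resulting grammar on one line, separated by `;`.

Expr → f | Atom; Term → b Term1 | f f Atom Term1; Atom → b | Term Factor | Factor; Factor → f | b f Expr | Term; Term1 → b f Term1 | f Term1 | ε

Directly left-recursive nonterminal: Term.
For Term: α = {b f, f}, β = {b, f f Atom}. Rewrite as Term → β Term1 and Term1 → α Term1 | ε.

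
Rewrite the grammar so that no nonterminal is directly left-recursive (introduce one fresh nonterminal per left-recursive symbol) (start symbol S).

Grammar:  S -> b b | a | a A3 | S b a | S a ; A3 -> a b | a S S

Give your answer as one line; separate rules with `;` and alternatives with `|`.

S is directly left-recursive.
For S: α = {b a, a}, β = {b b, a, a A3}. Rewrite as S → β S' and S' → α S' | ε.

S -> b b S' | a S' | a A3 S'; A3 -> a b | a S S; S' -> b a S' | a S' | ε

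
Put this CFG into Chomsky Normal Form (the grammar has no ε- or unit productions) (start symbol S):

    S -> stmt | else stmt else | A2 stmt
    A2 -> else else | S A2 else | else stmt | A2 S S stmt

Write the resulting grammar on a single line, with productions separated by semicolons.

S -> stmt | X1 Y1 | A2 X2; A2 -> X1 X1 | S Y2 | X1 X2 | A2 Y3; X1 -> else; X2 -> stmt; Y1 -> X2 X1; Y2 -> A2 X1; Y3 -> S Y4; Y4 -> S X2

Introduce a nonterminal for each terminal appearing in a rule of length ≥ 2: X1 → else, X2 → stmt.
Binarize each right-hand side of length ≥ 3 by chaining fresh nonterminals (Y1, Y2, …): affected rules were S → X1 X2 X1; A2 → S A2 X1; A2 → A2 S S X2.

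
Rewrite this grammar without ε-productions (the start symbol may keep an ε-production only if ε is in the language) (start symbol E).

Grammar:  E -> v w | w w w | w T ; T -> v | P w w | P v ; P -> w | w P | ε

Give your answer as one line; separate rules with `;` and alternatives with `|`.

E -> v w | w w w | w T; T -> v | P w w | w w | P v; P -> w | w P

Nullable nonterminals: {P}.
ε ∉ L(G), so no ε-production is kept.
For each production, add variants omitting each subset of nullable occurrences: T → P w w gives P w w | w w.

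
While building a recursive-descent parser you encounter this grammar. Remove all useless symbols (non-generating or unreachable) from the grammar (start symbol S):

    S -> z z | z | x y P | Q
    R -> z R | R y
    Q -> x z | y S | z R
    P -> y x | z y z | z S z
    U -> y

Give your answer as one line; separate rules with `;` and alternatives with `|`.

Generating nonterminals: {P, Q, S, U}.
Reachable from S after that: {P, Q, S}.
Removed useless symbols: {R, U} and every production mentioning them.

S -> z z | z | x y P | Q; Q -> x z | y S; P -> y x | z y z | z S z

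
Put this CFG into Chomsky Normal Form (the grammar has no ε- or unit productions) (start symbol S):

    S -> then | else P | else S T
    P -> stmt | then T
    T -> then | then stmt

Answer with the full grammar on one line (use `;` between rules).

Introduce a nonterminal for each terminal appearing in a rule of length ≥ 2: X1 → else, X2 → then, X3 → stmt.
Binarize each right-hand side of length ≥ 3 by chaining fresh nonterminals (Y1, Y2, …): affected rules were S → X1 S T.

S -> then | X1 P | X1 Y1; P -> stmt | X2 T; T -> then | X2 X3; X1 -> else; X2 -> then; X3 -> stmt; Y1 -> S T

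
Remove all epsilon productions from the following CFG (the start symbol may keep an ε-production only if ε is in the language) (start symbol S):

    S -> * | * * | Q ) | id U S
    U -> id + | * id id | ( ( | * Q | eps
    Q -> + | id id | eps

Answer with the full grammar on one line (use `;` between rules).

The nullable symbols are {Q, U}.
ε ∉ L(G), so no ε-production is kept.
Expand every rule over subsets of its nullable positions: S → Q ) gives Q ) | ). S → id U S gives id U S | id S. U → * Q gives * Q | *.

S -> * | * * | Q ) | ) | id U S | id S; U -> id + | * id id | ( ( | * Q | *; Q -> + | id id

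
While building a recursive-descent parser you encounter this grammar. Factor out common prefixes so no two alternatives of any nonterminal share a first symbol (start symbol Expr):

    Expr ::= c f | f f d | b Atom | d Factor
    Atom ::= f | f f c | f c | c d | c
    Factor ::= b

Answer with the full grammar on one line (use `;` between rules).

Expr ::= c f | f f d | b Atom | d Factor; Atom ::= f Atom1 | c Atom2; Factor ::= b; Atom1 ::= epsilon | f c | c; Atom2 ::= d | epsilon

Atom has alternatives sharing prefix 'f': factor to Atom → f Atom1 with Atom1 → ε | f c | c.
Atom has alternatives sharing prefix 'c': factor to Atom → c Atom2 with Atom2 → d | ε.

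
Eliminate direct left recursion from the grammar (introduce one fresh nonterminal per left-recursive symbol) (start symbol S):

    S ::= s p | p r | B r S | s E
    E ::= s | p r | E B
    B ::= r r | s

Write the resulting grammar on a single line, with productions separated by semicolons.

S ::= s p | p r | B r S | s E; E ::= s E' | p r E'; B ::= r r | s; E' ::= B E' | eps

Left recursion appears on E.
For E: α = {B}, β = {s, p r}. Rewrite as E → β E' and E' → α E' | ε.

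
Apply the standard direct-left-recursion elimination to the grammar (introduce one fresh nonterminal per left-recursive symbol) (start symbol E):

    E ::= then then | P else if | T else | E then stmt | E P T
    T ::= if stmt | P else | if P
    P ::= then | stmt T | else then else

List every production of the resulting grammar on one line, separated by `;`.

Directly left-recursive nonterminal: E.
For E: α = {then stmt, P T}, β = {then then, P else if, T else}. Rewrite as E → β E' and E' → α E' | ε.

E ::= then then E' | P else if E' | T else E'; T ::= if stmt | P else | if P; P ::= then | stmt T | else then else; E' ::= then stmt E' | P T E' | eps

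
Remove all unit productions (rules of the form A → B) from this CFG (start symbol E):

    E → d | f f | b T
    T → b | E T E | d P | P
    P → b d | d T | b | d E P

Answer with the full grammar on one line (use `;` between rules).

E → d | f f | b T; T → b d | d T | b | d E P | E T E | d P; P → b d | d T | b | d E P

Unit pairs: T ⇒* {P}.
For each unit pair (A, B), copy every non-unit production of B to A, then drop all unit productions.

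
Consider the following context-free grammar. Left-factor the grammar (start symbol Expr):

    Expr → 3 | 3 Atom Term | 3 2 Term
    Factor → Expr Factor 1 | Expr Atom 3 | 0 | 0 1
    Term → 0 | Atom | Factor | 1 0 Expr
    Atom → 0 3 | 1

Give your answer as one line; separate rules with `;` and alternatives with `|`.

Expr has alternatives sharing prefix '3': factor to Expr → 3 Expr1 with Expr1 → ε | Atom Term | 2 Term.
Factor has alternatives sharing prefix 'Expr': factor to Factor → Expr Factor1 with Factor1 → Factor 1 | Atom 3.
Factor has alternatives sharing prefix '0': factor to Factor → 0 Factor2 with Factor2 → ε | 1.

Expr → 3 Expr1; Factor → Expr Factor1 | 0 Factor2; Term → 0 | Atom | Factor | 1 0 Expr; Atom → 0 3 | 1; Expr1 → ε | Atom Term | 2 Term; Factor1 → Factor 1 | Atom 3; Factor2 → ε | 1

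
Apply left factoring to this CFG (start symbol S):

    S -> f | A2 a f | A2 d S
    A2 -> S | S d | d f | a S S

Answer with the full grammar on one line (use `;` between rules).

S -> f | A2 S'; A2 -> d f | a S S | S A2'; S' -> a f | d S; A2' -> ε | d

S has alternatives sharing prefix 'A2': factor to S → A2 S' with S' → a f | d S.
A2 has alternatives sharing prefix 'S': factor to A2 → S A2' with A2' → ε | d.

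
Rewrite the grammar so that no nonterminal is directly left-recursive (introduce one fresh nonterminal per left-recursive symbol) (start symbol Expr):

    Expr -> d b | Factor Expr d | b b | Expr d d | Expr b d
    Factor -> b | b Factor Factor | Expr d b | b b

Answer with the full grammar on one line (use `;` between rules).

Directly left-recursive nonterminal: Expr.
For Expr: α = {d d, b d}, β = {d b, Factor Expr d, b b}. Rewrite as Expr → β Expr1 and Expr1 → α Expr1 | ε.

Expr -> d b Expr1 | Factor Expr d Expr1 | b b Expr1; Factor -> b | b Factor Factor | Expr d b | b b; Expr1 -> d d Expr1 | b d Expr1 | ε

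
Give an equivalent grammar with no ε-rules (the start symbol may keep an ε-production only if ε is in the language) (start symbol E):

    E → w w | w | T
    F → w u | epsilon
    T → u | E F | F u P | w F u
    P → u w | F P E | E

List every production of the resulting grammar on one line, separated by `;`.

E → w w | w | T; F → w u; T → u | E F | E | F u P | u P | w F u | w u; P → u w | F P E | P E | E

Nullable set = {F}.
ε ∉ L(G), so no ε-production is kept.
Add the nullable-subset variants: T → E F gives E F | E. T → F u P gives F u P | u P. T → w F u gives w F u | w u. P → F P E gives F P E | P E.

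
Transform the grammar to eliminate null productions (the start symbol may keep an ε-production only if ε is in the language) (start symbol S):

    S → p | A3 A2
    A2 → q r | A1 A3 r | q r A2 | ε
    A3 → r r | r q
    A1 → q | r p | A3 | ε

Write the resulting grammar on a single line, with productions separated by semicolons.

S → p | A3 A2 | A3; A2 → q r | A1 A3 r | A3 r | q r A2; A3 → r r | r q; A1 → q | r p | A3

Nullable nonterminals: {A1, A2}.
ε ∉ L(G), so no ε-production is kept.
For each production, add variants omitting each subset of nullable occurrences: S → A3 A2 gives A3 A2 | A3. A2 → A1 A3 r gives A1 A3 r | A3 r.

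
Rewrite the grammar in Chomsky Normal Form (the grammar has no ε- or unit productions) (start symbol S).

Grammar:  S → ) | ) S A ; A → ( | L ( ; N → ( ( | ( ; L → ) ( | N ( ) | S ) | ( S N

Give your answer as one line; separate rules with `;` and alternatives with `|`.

S → ) | X1 Y1; A → ( | L X2; N → X2 X2 | (; L → X1 X2 | N Y2 | S X1 | X2 Y3; X1 → ); X2 → (; Y1 → S A; Y2 → X2 X1; Y3 → S N

Introduce a nonterminal for each terminal appearing in a rule of length ≥ 2: X1 → ), X2 → (.
Binarize each right-hand side of length ≥ 3 by chaining fresh nonterminals (Y1, Y2, …): affected rules were S → X1 S A; L → N X2 X1; L → X2 S N.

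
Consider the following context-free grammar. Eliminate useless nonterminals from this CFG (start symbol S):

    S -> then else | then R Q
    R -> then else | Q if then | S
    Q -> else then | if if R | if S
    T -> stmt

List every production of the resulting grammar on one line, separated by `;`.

Generating nonterminals: {Q, R, S, T}.
Reachable from S after that: {Q, R, S}.
Removed useless symbols: {T} and every production mentioning them.

S -> then else | then R Q; R -> then else | Q if then | S; Q -> else then | if if R | if S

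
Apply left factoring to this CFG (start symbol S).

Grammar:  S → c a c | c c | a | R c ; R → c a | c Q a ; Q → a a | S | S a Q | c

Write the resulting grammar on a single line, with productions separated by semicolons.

S has alternatives sharing prefix 'c': factor to S → c S' with S' → a c | c.
R has alternatives sharing prefix 'c': factor to R → c R' with R' → a | Q a.
Q has alternatives sharing prefix 'S': factor to Q → S Q' with Q' → ε | a Q.

S → a | R c | c S'; R → c R'; Q → a a | c | S Q'; S' → a c | c; R' → a | Q a; Q' → ε | a Q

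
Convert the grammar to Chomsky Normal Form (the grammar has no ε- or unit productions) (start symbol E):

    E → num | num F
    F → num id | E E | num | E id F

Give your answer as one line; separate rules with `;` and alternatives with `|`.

Introduce a nonterminal for each terminal appearing in a rule of length ≥ 2: X1 → num, X2 → id.
Binarize each right-hand side of length ≥ 3 by chaining fresh nonterminals (Y1, Y2, …): affected rules were F → E X2 F.

E → num | X1 F; F → X1 X2 | E E | num | E Y1; X1 → num; X2 → id; Y1 → X2 F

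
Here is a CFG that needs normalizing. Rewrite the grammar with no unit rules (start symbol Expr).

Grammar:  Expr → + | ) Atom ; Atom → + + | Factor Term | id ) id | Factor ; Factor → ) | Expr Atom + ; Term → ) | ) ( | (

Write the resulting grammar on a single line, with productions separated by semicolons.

Unit pairs: Atom ⇒* {Factor}.
For each unit pair (A, B), copy every non-unit production of B to A, then drop all unit productions.

Expr → + | ) Atom; Atom → + + | Factor Term | id ) id | ) | Expr Atom +; Factor → ) | Expr Atom +; Term → ) | ) ( | (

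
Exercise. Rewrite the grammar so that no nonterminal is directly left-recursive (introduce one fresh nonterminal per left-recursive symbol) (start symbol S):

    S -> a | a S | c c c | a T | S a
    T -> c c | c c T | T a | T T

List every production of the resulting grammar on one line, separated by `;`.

Left recursion appears on S, T.
For S: α = {a}, β = {a, a S, c c c, a T}. Rewrite as S → β S' and S' → α S' | ε.
For T: α = {a, T}, β = {c c, c c T}. Rewrite as T → β T' and T' → α T' | ε.

S -> a S' | a S S' | c c c S' | a T S'; T -> c c T' | c c T T'; S' -> a S' | eps; T' -> a T' | T T' | eps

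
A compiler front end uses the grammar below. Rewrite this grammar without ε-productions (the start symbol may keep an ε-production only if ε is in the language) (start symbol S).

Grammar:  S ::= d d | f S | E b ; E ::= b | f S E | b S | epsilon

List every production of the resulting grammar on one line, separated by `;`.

S ::= d d | f S | E b | b; E ::= b | f S E | f S | b S

Nullable nonterminals: {E}.
ε ∉ L(G), so no ε-production is kept.
For each production, add variants omitting each subset of nullable occurrences: S → E b gives E b | b. E → f S E gives f S E | f S.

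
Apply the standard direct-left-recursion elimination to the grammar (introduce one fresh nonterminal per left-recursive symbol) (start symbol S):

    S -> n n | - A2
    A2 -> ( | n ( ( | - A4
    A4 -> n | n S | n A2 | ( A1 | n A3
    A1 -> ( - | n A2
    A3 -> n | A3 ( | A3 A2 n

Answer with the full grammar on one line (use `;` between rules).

A3 is directly left-recursive.
For A3: α = {(, A2 n}, β = {n}. Rewrite as A3 → β A3' and A3' → α A3' | ε.

S -> n n | - A2; A2 -> ( | n ( ( | - A4; A4 -> n | n S | n A2 | ( A1 | n A3; A1 -> ( - | n A2; A3 -> n A3'; A3' -> ( A3' | A2 n A3' | ε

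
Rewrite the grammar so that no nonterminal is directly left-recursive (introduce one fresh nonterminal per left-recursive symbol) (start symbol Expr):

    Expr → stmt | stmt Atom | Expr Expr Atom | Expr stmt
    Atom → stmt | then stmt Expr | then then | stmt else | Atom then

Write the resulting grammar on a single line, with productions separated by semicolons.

Expr → stmt Expr1 | stmt Atom Expr1; Atom → stmt Atom1 | then stmt Expr Atom1 | then then Atom1 | stmt else Atom1; Expr1 → Expr Atom Expr1 | stmt Expr1 | ε; Atom1 → then Atom1 | ε

Expr, Atom are directly left-recursive.
For Expr: α = {Expr Atom, stmt}, β = {stmt, stmt Atom}. Rewrite as Expr → β Expr1 and Expr1 → α Expr1 | ε.
For Atom: α = {then}, β = {stmt, then stmt Expr, then then, stmt else}. Rewrite as Atom → β Atom1 and Atom1 → α Atom1 | ε.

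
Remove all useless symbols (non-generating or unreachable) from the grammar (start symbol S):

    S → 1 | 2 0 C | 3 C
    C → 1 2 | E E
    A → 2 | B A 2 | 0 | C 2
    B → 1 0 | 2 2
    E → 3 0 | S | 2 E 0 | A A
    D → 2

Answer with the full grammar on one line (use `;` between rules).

S → 1 | 2 0 C | 3 C; C → 1 2 | E E; A → 2 | B A 2 | 0 | C 2; B → 1 0 | 2 2; E → 3 0 | S | 2 E 0 | A A

Generating nonterminals: {A, B, C, D, E, S}.
Reachable from S after that: {A, B, C, E, S}.
Removed useless symbols: {D} and every production mentioning them.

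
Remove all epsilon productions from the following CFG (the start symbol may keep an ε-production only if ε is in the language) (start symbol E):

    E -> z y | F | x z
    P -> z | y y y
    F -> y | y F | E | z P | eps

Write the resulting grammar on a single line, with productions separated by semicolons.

E -> z y | F | x z | eps; P -> z | y y y; F -> y | y F | E | z P

Nullable set = {E, F}.
ε ∈ L(G) since E is nullable, so keep E → ε.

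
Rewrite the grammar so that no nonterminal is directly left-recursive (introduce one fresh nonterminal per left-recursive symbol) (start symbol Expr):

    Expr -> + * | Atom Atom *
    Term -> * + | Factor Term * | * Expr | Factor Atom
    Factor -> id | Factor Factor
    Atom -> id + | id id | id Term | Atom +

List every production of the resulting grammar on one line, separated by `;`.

Factor, Atom are directly left-recursive.
For Factor: α = {Factor}, β = {id}. Rewrite as Factor → β Factor1 and Factor1 → α Factor1 | ε.
For Atom: α = {+}, β = {id +, id id, id Term}. Rewrite as Atom → β Atom1 and Atom1 → α Atom1 | ε.

Expr -> + * | Atom Atom *; Term -> * + | Factor Term * | * Expr | Factor Atom; Factor -> id Factor1; Atom -> id + Atom1 | id id Atom1 | id Term Atom1; Factor1 -> Factor Factor1 | ε; Atom1 -> + Atom1 | ε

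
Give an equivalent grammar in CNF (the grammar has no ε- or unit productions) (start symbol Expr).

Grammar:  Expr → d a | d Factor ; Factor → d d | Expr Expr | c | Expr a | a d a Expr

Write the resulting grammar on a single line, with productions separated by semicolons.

Introduce a nonterminal for each terminal appearing in a rule of length ≥ 2: X1 → d, X2 → a.
Binarize each right-hand side of length ≥ 3 by chaining fresh nonterminals (Y1, Y2, …): affected rules were Factor → X2 X1 X2 Expr.

Expr → X1 X2 | X1 Factor; Factor → X1 X1 | Expr Expr | c | Expr X2 | X2 Y1; X1 → d; X2 → a; Y1 → X1 Y2; Y2 → X2 Expr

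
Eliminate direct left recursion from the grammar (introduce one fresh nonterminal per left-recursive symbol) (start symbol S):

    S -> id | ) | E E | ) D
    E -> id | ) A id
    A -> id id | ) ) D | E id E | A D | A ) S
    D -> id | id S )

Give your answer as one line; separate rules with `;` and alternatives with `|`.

S -> id | ) | E E | ) D; E -> id | ) A id; A -> id id A' | ) ) D A' | E id E A'; D -> id | id S ); A' -> D A' | ) S A' | ε

Left recursion appears on A.
For A: α = {D, ) S}, β = {id id, ) ) D, E id E}. Rewrite as A → β A' and A' → α A' | ε.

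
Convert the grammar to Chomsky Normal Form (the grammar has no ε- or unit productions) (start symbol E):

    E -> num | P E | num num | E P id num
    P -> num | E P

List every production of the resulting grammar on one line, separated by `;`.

Introduce a nonterminal for each terminal appearing in a rule of length ≥ 2: X1 → num, X2 → id.
Binarize each right-hand side of length ≥ 3 by chaining fresh nonterminals (Y1, Y2, …): affected rules were E → E P X2 X1.

E -> num | P E | X1 X1 | E Y1; P -> num | E P; X1 -> num; X2 -> id; Y1 -> P Y2; Y2 -> X2 X1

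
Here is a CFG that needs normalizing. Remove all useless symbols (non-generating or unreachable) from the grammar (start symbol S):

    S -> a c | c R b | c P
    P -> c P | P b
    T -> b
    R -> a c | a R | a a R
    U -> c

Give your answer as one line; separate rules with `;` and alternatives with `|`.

Generating nonterminals: {R, S, T, U}.
Reachable from S after that: {R, S}.
Removed useless symbols: {P, T, U} and every production mentioning them.

S -> a c | c R b; R -> a c | a R | a a R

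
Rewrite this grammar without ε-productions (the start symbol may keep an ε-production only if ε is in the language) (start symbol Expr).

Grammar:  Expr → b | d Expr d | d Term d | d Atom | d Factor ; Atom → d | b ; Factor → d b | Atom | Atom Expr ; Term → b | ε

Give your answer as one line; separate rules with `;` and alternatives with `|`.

Expr → b | d Expr d | d Term d | d d | d Atom | d Factor; Atom → d | b; Factor → d b | Atom | Atom Expr; Term → b

Nullable set = {Term}.
ε ∉ L(G), so no ε-production is kept.
Expand every rule over subsets of its nullable positions: Expr → d Term d gives d Term d | d d.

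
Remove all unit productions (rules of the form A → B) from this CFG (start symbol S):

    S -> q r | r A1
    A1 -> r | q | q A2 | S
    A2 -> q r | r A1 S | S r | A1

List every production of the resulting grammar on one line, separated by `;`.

S -> q r | r A1; A1 -> r | q | q A2 | q r | r A1; A2 -> q r | r A1 S | S r | r | q | q A2 | r A1

Unit pairs: A1 ⇒* {S}; A2 ⇒* {A1, S}.
For every A with A ⇒* B via unit rules, add B's non-unit alternatives to A; then delete every rule of the form X → Y.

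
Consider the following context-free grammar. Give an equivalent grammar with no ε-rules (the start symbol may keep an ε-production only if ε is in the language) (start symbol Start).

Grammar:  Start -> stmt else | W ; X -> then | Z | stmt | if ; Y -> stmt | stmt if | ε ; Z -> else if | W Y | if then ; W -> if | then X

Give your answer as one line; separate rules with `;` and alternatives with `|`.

Nullable nonterminals: {Y}.
ε ∉ L(G), so no ε-production is kept.
Add the nullable-subset variants: Z → W Y gives W Y | W.

Start -> stmt else | W; X -> then | Z | stmt | if; Y -> stmt | stmt if; Z -> else if | W Y | W | if then; W -> if | then X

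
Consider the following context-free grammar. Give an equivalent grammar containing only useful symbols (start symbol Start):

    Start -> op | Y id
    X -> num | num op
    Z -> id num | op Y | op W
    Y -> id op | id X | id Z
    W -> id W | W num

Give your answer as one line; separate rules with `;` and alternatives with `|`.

Generating nonterminals: {Start, X, Y, Z}.
Reachable from Start after that: {Start, X, Y, Z}.
Removed useless symbols: {W} and every production mentioning them.

Start -> op | Y id; X -> num | num op; Z -> id num | op Y; Y -> id op | id X | id Z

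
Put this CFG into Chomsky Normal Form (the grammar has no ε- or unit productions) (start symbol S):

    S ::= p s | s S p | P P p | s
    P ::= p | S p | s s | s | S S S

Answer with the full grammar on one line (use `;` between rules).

Introduce a nonterminal for each terminal appearing in a rule of length ≥ 2: X1 → p, X2 → s.
Binarize each right-hand side of length ≥ 3 by chaining fresh nonterminals (Y1, Y2, …): affected rules were S → X2 S X1; S → P P X1; P → S S S.

S ::= X1 X2 | X2 Y1 | P Y2 | s; P ::= p | S X1 | X2 X2 | s | S Y3; X1 ::= p; X2 ::= s; Y1 ::= S X1; Y2 ::= P X1; Y3 ::= S S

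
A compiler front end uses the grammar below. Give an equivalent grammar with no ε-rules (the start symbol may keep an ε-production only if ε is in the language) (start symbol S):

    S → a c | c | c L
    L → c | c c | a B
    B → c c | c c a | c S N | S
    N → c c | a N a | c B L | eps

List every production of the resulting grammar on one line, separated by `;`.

Nullable nonterminals: {N}.
ε ∉ L(G), so no ε-production is kept.
Add the nullable-subset variants: B → c S N gives c S N | c S. N → a N a gives a N a | a a.

S → a c | c | c L; L → c | c c | a B; B → c c | c c a | c S N | c S | S; N → c c | a N a | a a | c B L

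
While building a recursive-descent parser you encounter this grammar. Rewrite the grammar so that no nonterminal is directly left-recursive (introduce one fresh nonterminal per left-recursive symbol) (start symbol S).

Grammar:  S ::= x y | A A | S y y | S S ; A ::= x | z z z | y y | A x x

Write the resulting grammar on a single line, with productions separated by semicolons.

S ::= x y S' | A A S'; A ::= x A' | z z z A' | y y A'; S' ::= y y S' | S S' | eps; A' ::= x x A' | eps

Directly left-recursive nonterminals: S, A.
For S: α = {y y, S}, β = {x y, A A}. Rewrite as S → β S' and S' → α S' | ε.
For A: α = {x x}, β = {x, z z z, y y}. Rewrite as A → β A' and A' → α A' | ε.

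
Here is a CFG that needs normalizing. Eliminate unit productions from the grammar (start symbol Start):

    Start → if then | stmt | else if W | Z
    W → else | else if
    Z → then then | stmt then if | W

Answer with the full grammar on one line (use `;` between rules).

Unit pairs: Start ⇒* {W, Z}; Z ⇒* {W}.
For each unit pair (A, B), copy every non-unit production of B to A, then drop all unit productions.

Start → then then | stmt then if | if then | stmt | else if W | else | else if; W → else | else if; Z → then then | stmt then if | else | else if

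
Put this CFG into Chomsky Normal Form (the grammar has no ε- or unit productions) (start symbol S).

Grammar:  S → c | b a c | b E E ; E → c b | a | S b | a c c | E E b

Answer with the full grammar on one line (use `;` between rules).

Introduce a nonterminal for each terminal appearing in a rule of length ≥ 2: X1 → b, X2 → a, X3 → c.
Binarize each right-hand side of length ≥ 3 by chaining fresh nonterminals (Y1, Y2, …): affected rules were S → X1 X2 X3; S → X1 E E; E → X2 X3 X3; E → E E X1.

S → c | X1 Y1 | X1 Y2; E → X3 X1 | a | S X1 | X2 Y3 | E Y4; X1 → b; X2 → a; X3 → c; Y1 → X2 X3; Y2 → E E; Y3 → X3 X3; Y4 → E X1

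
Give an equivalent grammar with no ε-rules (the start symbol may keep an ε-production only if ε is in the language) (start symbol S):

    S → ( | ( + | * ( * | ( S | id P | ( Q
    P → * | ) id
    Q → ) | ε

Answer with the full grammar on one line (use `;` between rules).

The nullable symbols are {Q}.
ε ∉ L(G), so no ε-production is kept.

S → ( | ( + | * ( * | ( S | id P | ( Q; P → * | ) id; Q → )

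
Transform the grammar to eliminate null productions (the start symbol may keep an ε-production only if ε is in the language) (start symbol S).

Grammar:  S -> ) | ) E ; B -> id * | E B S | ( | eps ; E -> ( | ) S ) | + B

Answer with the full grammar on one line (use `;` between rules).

S -> ) | ) E; B -> id * | E B S | E S | (; E -> ( | ) S ) | + B | +

Nullable nonterminals: {B}.
ε ∉ L(G), so no ε-production is kept.
For each production, add variants omitting each subset of nullable occurrences: B → E B S gives E B S | E S. E → + B gives + B | +.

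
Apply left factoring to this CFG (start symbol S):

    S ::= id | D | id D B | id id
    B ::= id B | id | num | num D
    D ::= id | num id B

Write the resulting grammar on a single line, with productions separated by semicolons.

S ::= D | id S'; B ::= id B' | num B''; D ::= id | num id B; S' ::= epsilon | D B | id; B' ::= B | epsilon; B'' ::= epsilon | D

S has alternatives sharing prefix 'id': factor to S → id S' with S' → ε | D B | id.
B has alternatives sharing prefix 'id': factor to B → id B' with B' → B | ε.
B has alternatives sharing prefix 'num': factor to B → num B'' with B'' → ε | D.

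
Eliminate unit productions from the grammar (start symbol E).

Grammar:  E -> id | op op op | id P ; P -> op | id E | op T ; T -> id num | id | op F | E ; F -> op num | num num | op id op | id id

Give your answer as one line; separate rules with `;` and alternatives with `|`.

Unit pairs: T ⇒* {E}.
Replace each nonterminal's rules with the union of the non-unit rules of every nonterminal it unit-derives.

E -> id | op op op | id P; P -> op | id E | op T; T -> id | op op op | id P | id num | op F; F -> op num | num num | op id op | id id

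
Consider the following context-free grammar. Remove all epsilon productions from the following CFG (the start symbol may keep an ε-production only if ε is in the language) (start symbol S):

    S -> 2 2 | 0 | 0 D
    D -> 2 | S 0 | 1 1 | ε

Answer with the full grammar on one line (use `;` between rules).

S -> 2 2 | 0 | 0 D; D -> 2 | S 0 | 1 1

The nullable symbols are {D}.
ε ∉ L(G), so no ε-production is kept.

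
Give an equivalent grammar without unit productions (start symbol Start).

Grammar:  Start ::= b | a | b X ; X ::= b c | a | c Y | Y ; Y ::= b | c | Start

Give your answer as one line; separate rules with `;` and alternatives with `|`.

Start ::= b | a | b X; X ::= b | a | b X | b c | c Y | c; Y ::= b | a | b X | c

Unit pairs: X ⇒* {Start, Y}; Y ⇒* {Start}.
Replace each nonterminal's rules with the union of the non-unit rules of every nonterminal it unit-derives.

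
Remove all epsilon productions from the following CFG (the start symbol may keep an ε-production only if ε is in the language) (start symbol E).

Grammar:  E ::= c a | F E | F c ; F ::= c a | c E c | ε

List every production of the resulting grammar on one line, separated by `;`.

E ::= c a | F E | F c | c; F ::= c a | c E c

Nullable nonterminals: {F}.
ε ∉ L(G), so no ε-production is kept.
Expand every rule over subsets of its nullable positions: E → F c gives F c | c.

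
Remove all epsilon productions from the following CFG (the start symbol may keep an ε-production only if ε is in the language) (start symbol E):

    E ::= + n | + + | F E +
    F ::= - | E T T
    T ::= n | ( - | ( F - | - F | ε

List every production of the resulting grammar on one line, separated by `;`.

E ::= + n | + + | F E +; F ::= - | E T T | E T | E; T ::= n | ( - | ( F - | - F

The nullable symbols are {T}.
ε ∉ L(G), so no ε-production is kept.
Expand every rule over subsets of its nullable positions: F → E T T gives E T T | E T | E.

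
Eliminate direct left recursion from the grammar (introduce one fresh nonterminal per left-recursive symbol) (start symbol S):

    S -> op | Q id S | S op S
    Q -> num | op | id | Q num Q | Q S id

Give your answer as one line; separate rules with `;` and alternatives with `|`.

Left recursion appears on S, Q.
For S: α = {op S}, β = {op, Q id S}. Rewrite as S → β S' and S' → α S' | ε.
For Q: α = {num Q, S id}, β = {num, op, id}. Rewrite as Q → β Q' and Q' → α Q' | ε.

S -> op S' | Q id S S'; Q -> num Q' | op Q' | id Q'; S' -> op S S' | ε; Q' -> num Q Q' | S id Q' | ε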